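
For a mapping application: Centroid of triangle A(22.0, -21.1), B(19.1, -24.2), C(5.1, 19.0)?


Centroid = ((x_A+x_B+x_C)/3, (y_A+y_B+y_C)/3)
= ((22+19.1+5.1)/3, ((-21.1)+(-24.2)+19)/3)
= (15.4, -8.7667)

(15.4, -8.7667)


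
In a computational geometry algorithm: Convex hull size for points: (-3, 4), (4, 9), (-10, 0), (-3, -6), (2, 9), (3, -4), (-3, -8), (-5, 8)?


Convex hull vertices (CCW): (-10, 0), (-3, -8), (3, -4), (4, 9), (2, 9), (-5, 8)
Count = 6

6


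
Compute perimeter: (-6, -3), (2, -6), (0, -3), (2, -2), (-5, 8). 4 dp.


Sides: (-6, -3)->(2, -6): sqrt(73) = 8.544004, (2, -6)->(0, -3): sqrt(13) = 3.605551, (0, -3)->(2, -2): sqrt(5) = 2.236068, (2, -2)->(-5, 8): sqrt(149) = 12.206556, (-5, 8)->(-6, -3): sqrt(122) = 11.045361
Sum = 37.63754
Perimeter = 37.6375

37.6375


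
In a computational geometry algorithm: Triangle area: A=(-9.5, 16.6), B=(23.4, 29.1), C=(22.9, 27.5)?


Area = |x_A(y_B-y_C) + x_B(y_C-y_A) + x_C(y_A-y_B)|/2
= |(-15.2) + 255.06 + (-286.25)|/2
= 46.39/2 = 23.195

23.195


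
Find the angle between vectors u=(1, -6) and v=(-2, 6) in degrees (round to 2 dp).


u.v = -38, |u| = sqrt(37) = 6.0828, |v| = sqrt(40) = 6.3246
cos(theta) = u.v/(|u||v|) = -38/sqrt(1480) = -0.987763
theta = acos(-0.987763) = 171.03 degrees

171.03 degrees


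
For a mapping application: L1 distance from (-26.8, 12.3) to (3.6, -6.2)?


|(-26.8)-3.6| + |12.3-(-6.2)| = 30.4 + 18.5 = 48.9

48.9


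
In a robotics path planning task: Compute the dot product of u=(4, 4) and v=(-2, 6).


u . v = u_x*v_x + u_y*v_y = 4*(-2) + 4*6
= (-8) + 24 = 16

16


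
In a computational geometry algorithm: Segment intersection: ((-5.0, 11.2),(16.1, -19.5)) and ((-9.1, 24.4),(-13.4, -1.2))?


Cross products: d1=161.72, d2=833.89, d3=152.65, d4=-519.52
d1*d2 < 0 and d3*d4 < 0? no

No, they don't intersect


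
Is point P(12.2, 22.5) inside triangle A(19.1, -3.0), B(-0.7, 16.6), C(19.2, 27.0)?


Cross products: AB x AP = -369.66, BC x BP = -16.75, CA x CP = -209.55
All same sign? yes

Yes, inside


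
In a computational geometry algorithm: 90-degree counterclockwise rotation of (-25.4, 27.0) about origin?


90° CCW: (x,y) -> (-y, x)
(-25.4,27) -> (-27, -25.4)

(-27, -25.4)


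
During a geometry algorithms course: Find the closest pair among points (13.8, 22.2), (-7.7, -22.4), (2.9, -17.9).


d(P0,P1) = 49.5117, d(P0,P2) = 41.555, d(P1,P2) = 11.5156
Closest: P1 and P2

Closest pair: (-7.7, -22.4) and (2.9, -17.9), distance = 11.5156


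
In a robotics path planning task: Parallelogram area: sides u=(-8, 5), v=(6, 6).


|u x v| = |(-8)*6 - 5*6|
= |(-48) - 30| = 78

78


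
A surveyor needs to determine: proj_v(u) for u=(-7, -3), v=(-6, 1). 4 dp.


u.v = 39, |v| = sqrt(37) = 6.0828
Scalar projection = u.v / |v| = 39 / sqrt(37) = 6.4116

6.4116


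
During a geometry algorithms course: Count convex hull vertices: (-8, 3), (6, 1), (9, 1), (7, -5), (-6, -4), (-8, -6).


Convex hull vertices (CCW): (-8, -6), (7, -5), (9, 1), (-8, 3)
Count = 4

4


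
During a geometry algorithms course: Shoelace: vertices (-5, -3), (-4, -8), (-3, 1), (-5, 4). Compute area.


Shoelace sum: ((-5)*(-8) - (-4)*(-3)) + ((-4)*1 - (-3)*(-8)) + ((-3)*4 - (-5)*1) + ((-5)*(-3) - (-5)*4)
= 28
Area = |28|/2 = 14

14


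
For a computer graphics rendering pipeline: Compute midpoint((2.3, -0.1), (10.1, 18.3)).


M = ((2.3+10.1)/2, ((-0.1)+18.3)/2)
= (6.2, 9.1)

(6.2, 9.1)


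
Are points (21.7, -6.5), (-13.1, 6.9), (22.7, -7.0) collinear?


Cross product: ((-13.1)-21.7)*((-7)-(-6.5)) - (6.9-(-6.5))*(22.7-21.7)
= 4

No, not collinear


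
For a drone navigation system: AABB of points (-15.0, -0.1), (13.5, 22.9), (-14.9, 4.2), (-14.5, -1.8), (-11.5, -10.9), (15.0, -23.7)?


x range: [-15, 15]
y range: [-23.7, 22.9]
Bounding box: (-15,-23.7) to (15,22.9)

(-15,-23.7) to (15,22.9)


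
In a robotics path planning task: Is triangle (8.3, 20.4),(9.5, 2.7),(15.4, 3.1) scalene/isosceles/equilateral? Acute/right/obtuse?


Side lengths squared: AB^2=314.73, BC^2=34.97, CA^2=349.7
Sorted: [34.97, 314.73, 349.7]
By sides: Scalene, By angles: Right

Scalene, Right


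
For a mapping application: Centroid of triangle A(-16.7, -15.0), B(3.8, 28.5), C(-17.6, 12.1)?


Centroid = ((x_A+x_B+x_C)/3, (y_A+y_B+y_C)/3)
= (((-16.7)+3.8+(-17.6))/3, ((-15)+28.5+12.1)/3)
= (-10.1667, 8.5333)

(-10.1667, 8.5333)


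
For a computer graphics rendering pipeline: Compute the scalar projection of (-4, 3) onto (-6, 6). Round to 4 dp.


u.v = 42, |v| = sqrt(72) = 8.4853
Scalar projection = u.v / |v| = 42 / sqrt(72) = 4.9497

4.9497


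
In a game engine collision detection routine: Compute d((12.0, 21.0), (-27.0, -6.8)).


dx=-39, dy=-27.8
d^2 = (-39)^2 + (-27.8)^2 = 2293.84
d = sqrt(2293.84) = 47.894

47.894


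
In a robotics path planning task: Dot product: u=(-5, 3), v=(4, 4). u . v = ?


u . v = u_x*v_x + u_y*v_y = (-5)*4 + 3*4
= (-20) + 12 = -8

-8


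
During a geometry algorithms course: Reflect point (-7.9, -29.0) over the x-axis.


Reflection over x-axis: (x,y) -> (x,-y)
(-7.9, -29) -> (-7.9, 29)

(-7.9, 29)


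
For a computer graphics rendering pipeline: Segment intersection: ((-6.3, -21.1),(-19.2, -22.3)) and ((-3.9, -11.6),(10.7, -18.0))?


Cross products: d1=-154.06, d2=-254.14, d3=-119.67, d4=-19.59
d1*d2 < 0 and d3*d4 < 0? no

No, they don't intersect


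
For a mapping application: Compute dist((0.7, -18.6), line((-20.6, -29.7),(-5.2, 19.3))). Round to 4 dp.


|cross product| = 872.76
|line direction| = sqrt(2638.16) = 51.363
Distance = 872.76/sqrt(2638.16) = 16.992

16.992


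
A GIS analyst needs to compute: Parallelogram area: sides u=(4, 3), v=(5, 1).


|u x v| = |4*1 - 3*5|
= |4 - 15| = 11

11


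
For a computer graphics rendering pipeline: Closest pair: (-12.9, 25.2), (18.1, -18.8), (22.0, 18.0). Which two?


d(P0,P1) = 53.8238, d(P0,P2) = 35.635, d(P1,P2) = 37.0061
Closest: P0 and P2

Closest pair: (-12.9, 25.2) and (22.0, 18.0), distance = 35.635


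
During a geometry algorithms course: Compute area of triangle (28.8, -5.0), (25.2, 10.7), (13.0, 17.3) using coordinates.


Area = |x_A(y_B-y_C) + x_B(y_C-y_A) + x_C(y_A-y_B)|/2
= |(-190.08) + 561.96 + (-204.1)|/2
= 167.78/2 = 83.89

83.89


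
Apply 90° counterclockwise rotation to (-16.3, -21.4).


90° CCW: (x,y) -> (-y, x)
(-16.3,-21.4) -> (21.4, -16.3)

(21.4, -16.3)


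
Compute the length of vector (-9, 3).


|u| = sqrt((-9)^2 + 3^2) = sqrt(90) = 9.4868

9.4868


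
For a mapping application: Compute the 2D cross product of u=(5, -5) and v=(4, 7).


u x v = u_x*v_y - u_y*v_x = 5*7 - (-5)*4
= 35 - (-20) = 55

55


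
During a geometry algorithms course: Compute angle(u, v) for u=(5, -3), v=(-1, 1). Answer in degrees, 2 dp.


u.v = -8, |u| = sqrt(34) = 5.831, |v| = sqrt(2) = 1.4142
cos(theta) = u.v/(|u||v|) = -8/sqrt(68) = -0.970143
theta = acos(-0.970143) = 165.96 degrees

165.96 degrees


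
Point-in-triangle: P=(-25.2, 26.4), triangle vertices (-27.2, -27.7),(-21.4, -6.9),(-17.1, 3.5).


Cross products: AB x AP = 272.18, BC x BP = 182.71, CA x CP = -484.01
All same sign? no

No, outside


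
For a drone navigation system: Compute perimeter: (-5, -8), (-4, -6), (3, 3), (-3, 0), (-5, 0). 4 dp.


Sides: (-5, -8)->(-4, -6): sqrt(5) = 2.236068, (-4, -6)->(3, 3): sqrt(130) = 11.401754, (3, 3)->(-3, 0): sqrt(45) = 6.708204, (-3, 0)->(-5, 0): sqrt(4) = 2, (-5, 0)->(-5, -8): sqrt(64) = 8
Sum = 30.346026
Perimeter = 30.346

30.346


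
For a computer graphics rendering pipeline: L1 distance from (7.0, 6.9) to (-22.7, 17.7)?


|7-(-22.7)| + |6.9-17.7| = 29.7 + 10.8 = 40.5

40.5


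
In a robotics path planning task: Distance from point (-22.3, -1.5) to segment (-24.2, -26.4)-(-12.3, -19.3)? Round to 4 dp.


Project P onto AB: t = 1 (clamped to [0,1])
Closest point on segment: (-12.3, -19.3)
Distance: 20.4167

20.4167


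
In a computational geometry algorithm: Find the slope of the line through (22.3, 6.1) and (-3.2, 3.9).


slope = (y2-y1)/(x2-x1) = (3.9-6.1)/((-3.2)-22.3) = (-2.2)/(-25.5) = 0.0863

0.0863


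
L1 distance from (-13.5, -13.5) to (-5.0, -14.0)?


|(-13.5)-(-5)| + |(-13.5)-(-14)| = 8.5 + 0.5 = 9

9


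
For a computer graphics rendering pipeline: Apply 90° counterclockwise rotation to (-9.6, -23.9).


90° CCW: (x,y) -> (-y, x)
(-9.6,-23.9) -> (23.9, -9.6)

(23.9, -9.6)


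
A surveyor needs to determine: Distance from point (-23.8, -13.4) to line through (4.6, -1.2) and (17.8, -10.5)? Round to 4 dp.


|cross product| = 425.16
|line direction| = sqrt(260.73) = 16.1471
Distance = 425.16/sqrt(260.73) = 26.3304

26.3304


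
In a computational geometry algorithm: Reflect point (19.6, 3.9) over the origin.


Reflection over origin: (x,y) -> (-x,-y)
(19.6, 3.9) -> (-19.6, -3.9)

(-19.6, -3.9)


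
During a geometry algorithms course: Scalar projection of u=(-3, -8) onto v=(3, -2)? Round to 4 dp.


u.v = 7, |v| = sqrt(13) = 3.6056
Scalar projection = u.v / |v| = 7 / sqrt(13) = 1.9415

1.9415


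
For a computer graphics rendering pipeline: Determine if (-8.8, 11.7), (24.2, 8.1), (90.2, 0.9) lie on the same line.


Cross product: (24.2-(-8.8))*(0.9-11.7) - (8.1-11.7)*(90.2-(-8.8))
= 0

Yes, collinear


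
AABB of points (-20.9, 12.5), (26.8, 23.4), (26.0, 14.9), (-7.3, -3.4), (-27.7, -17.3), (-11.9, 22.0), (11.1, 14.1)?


x range: [-27.7, 26.8]
y range: [-17.3, 23.4]
Bounding box: (-27.7,-17.3) to (26.8,23.4)

(-27.7,-17.3) to (26.8,23.4)


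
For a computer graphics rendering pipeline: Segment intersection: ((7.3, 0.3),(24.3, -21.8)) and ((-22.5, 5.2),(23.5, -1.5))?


Cross products: d1=-25.74, d2=-928.44, d3=-575.28, d4=327.42
d1*d2 < 0 and d3*d4 < 0? no

No, they don't intersect


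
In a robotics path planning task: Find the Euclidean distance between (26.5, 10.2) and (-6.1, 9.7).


dx=-32.6, dy=-0.5
d^2 = (-32.6)^2 + (-0.5)^2 = 1063.01
d = sqrt(1063.01) = 32.6038

32.6038


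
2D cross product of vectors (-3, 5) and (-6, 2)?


u x v = u_x*v_y - u_y*v_x = (-3)*2 - 5*(-6)
= (-6) - (-30) = 24

24


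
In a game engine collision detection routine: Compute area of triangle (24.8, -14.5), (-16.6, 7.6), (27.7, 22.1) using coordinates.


Area = |x_A(y_B-y_C) + x_B(y_C-y_A) + x_C(y_A-y_B)|/2
= |(-359.6) + (-607.56) + (-612.17)|/2
= 1579.33/2 = 789.665

789.665


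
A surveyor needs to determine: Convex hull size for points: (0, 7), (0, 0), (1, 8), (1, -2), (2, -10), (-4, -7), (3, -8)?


Convex hull vertices (CCW): (-4, -7), (2, -10), (3, -8), (1, 8), (0, 7)
Count = 5

5


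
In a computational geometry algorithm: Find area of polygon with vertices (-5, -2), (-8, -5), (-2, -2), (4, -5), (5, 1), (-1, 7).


Shoelace sum: ((-5)*(-5) - (-8)*(-2)) + ((-8)*(-2) - (-2)*(-5)) + ((-2)*(-5) - 4*(-2)) + (4*1 - 5*(-5)) + (5*7 - (-1)*1) + ((-1)*(-2) - (-5)*7)
= 135
Area = |135|/2 = 67.5

67.5


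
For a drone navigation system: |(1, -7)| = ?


|u| = sqrt(1^2 + (-7)^2) = sqrt(50) = 7.0711

7.0711


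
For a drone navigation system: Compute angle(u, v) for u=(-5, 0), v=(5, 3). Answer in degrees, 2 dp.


u.v = -25, |u| = sqrt(25) = 5, |v| = sqrt(34) = 5.831
cos(theta) = u.v/(|u||v|) = -25/sqrt(850) = -0.857493
theta = acos(-0.857493) = 149.04 degrees

149.04 degrees


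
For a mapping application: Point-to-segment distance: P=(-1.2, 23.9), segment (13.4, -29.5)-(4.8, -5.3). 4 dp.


Project P onto AB: t = 1 (clamped to [0,1])
Closest point on segment: (4.8, -5.3)
Distance: 29.8101

29.8101


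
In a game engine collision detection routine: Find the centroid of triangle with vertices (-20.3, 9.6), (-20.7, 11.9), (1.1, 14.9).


Centroid = ((x_A+x_B+x_C)/3, (y_A+y_B+y_C)/3)
= (((-20.3)+(-20.7)+1.1)/3, (9.6+11.9+14.9)/3)
= (-13.3, 12.1333)

(-13.3, 12.1333)


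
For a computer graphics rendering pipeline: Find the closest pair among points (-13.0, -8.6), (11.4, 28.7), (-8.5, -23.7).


d(P0,P1) = 44.5719, d(P0,P2) = 15.7563, d(P1,P2) = 56.0515
Closest: P0 and P2

Closest pair: (-13.0, -8.6) and (-8.5, -23.7), distance = 15.7563


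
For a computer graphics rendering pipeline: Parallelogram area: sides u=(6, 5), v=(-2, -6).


|u x v| = |6*(-6) - 5*(-2)|
= |(-36) - (-10)| = 26

26


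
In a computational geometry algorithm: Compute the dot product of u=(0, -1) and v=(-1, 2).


u . v = u_x*v_x + u_y*v_y = 0*(-1) + (-1)*2
= 0 + (-2) = -2

-2


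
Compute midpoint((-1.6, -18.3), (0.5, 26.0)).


M = (((-1.6)+0.5)/2, ((-18.3)+26)/2)
= (-0.55, 3.85)

(-0.55, 3.85)


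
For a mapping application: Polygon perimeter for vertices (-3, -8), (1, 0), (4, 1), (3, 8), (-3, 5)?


Sides: (-3, -8)->(1, 0): sqrt(80) = 8.944272, (1, 0)->(4, 1): sqrt(10) = 3.162278, (4, 1)->(3, 8): sqrt(50) = 7.071068, (3, 8)->(-3, 5): sqrt(45) = 6.708204, (-3, 5)->(-3, -8): sqrt(169) = 13
Sum = 38.885822
Perimeter = 38.8858

38.8858


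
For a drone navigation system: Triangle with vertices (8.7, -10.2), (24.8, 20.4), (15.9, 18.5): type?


Side lengths squared: AB^2=1195.57, BC^2=82.82, CA^2=875.53
Sorted: [82.82, 875.53, 1195.57]
By sides: Scalene, By angles: Obtuse

Scalene, Obtuse


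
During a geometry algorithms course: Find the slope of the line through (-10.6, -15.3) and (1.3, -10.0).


slope = (y2-y1)/(x2-x1) = ((-10)-(-15.3))/(1.3-(-10.6)) = 5.3/11.9 = 0.4454

0.4454


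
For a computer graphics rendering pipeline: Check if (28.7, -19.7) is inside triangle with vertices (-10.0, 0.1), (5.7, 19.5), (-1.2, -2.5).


Cross products: AB x AP = -1061.64, BC x BP = 776.48, CA x CP = 73.62
All same sign? no

No, outside


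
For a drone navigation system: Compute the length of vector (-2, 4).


|u| = sqrt((-2)^2 + 4^2) = sqrt(20) = 4.4721

4.4721


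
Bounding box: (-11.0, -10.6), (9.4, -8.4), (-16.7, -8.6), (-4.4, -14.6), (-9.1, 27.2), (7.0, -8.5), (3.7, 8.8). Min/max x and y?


x range: [-16.7, 9.4]
y range: [-14.6, 27.2]
Bounding box: (-16.7,-14.6) to (9.4,27.2)

(-16.7,-14.6) to (9.4,27.2)


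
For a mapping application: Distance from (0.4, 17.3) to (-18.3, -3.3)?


dx=-18.7, dy=-20.6
d^2 = (-18.7)^2 + (-20.6)^2 = 774.05
d = sqrt(774.05) = 27.8218

27.8218


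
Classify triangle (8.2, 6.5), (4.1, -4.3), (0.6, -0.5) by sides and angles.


Side lengths squared: AB^2=133.45, BC^2=26.69, CA^2=106.76
Sorted: [26.69, 106.76, 133.45]
By sides: Scalene, By angles: Right

Scalene, Right


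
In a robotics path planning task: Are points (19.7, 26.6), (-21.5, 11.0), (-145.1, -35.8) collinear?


Cross product: ((-21.5)-19.7)*((-35.8)-26.6) - (11-26.6)*((-145.1)-19.7)
= 0

Yes, collinear


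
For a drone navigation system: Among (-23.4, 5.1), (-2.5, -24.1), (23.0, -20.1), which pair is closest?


d(P0,P1) = 35.9089, d(P0,P2) = 52.8015, d(P1,P2) = 25.8118
Closest: P1 and P2

Closest pair: (-2.5, -24.1) and (23.0, -20.1), distance = 25.8118


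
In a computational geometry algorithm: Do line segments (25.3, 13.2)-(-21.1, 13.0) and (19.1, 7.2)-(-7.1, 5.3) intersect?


Cross products: d1=-145.42, d2=-228.34, d3=277.16, d4=360.08
d1*d2 < 0 and d3*d4 < 0? no

No, they don't intersect


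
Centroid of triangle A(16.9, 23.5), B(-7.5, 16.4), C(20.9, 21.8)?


Centroid = ((x_A+x_B+x_C)/3, (y_A+y_B+y_C)/3)
= ((16.9+(-7.5)+20.9)/3, (23.5+16.4+21.8)/3)
= (10.1, 20.5667)

(10.1, 20.5667)


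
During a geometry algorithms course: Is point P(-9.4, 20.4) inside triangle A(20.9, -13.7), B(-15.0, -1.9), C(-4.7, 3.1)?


Cross products: AB x AP = -866.65, BC x BP = 201.69, CA x CP = 363.92
All same sign? no

No, outside


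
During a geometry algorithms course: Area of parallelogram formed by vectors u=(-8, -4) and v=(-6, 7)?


|u x v| = |(-8)*7 - (-4)*(-6)|
= |(-56) - 24| = 80

80


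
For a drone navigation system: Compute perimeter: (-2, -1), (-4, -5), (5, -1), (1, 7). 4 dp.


Sides: (-2, -1)->(-4, -5): sqrt(20) = 4.472136, (-4, -5)->(5, -1): sqrt(97) = 9.848858, (5, -1)->(1, 7): sqrt(80) = 8.944272, (1, 7)->(-2, -1): sqrt(73) = 8.544004
Sum = 31.80927
Perimeter = 31.8093

31.8093


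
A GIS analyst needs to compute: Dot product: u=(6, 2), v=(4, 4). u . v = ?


u . v = u_x*v_x + u_y*v_y = 6*4 + 2*4
= 24 + 8 = 32

32


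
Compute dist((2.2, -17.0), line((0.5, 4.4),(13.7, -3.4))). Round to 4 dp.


|cross product| = 269.22
|line direction| = sqrt(235.08) = 15.3323
Distance = 269.22/sqrt(235.08) = 17.559

17.559


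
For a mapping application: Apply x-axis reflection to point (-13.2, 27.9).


Reflection over x-axis: (x,y) -> (x,-y)
(-13.2, 27.9) -> (-13.2, -27.9)

(-13.2, -27.9)


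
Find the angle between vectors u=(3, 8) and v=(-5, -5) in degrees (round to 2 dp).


u.v = -55, |u| = sqrt(73) = 8.544, |v| = sqrt(50) = 7.0711
cos(theta) = u.v/(|u||v|) = -55/sqrt(3650) = -0.910366
theta = acos(-0.910366) = 155.56 degrees

155.56 degrees


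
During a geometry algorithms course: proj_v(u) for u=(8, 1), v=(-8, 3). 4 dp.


u.v = -61, |v| = sqrt(73) = 8.544
Scalar projection = u.v / |v| = -61 / sqrt(73) = -7.1395

-7.1395


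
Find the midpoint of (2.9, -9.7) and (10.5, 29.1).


M = ((2.9+10.5)/2, ((-9.7)+29.1)/2)
= (6.7, 9.7)

(6.7, 9.7)


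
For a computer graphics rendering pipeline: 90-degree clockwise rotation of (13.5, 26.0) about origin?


90° CW: (x,y) -> (y, -x)
(13.5,26) -> (26, -13.5)

(26, -13.5)


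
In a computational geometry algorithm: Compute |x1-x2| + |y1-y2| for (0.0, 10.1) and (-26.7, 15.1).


|0-(-26.7)| + |10.1-15.1| = 26.7 + 5 = 31.7

31.7


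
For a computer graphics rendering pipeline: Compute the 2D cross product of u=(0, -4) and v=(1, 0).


u x v = u_x*v_y - u_y*v_x = 0*0 - (-4)*1
= 0 - (-4) = 4

4


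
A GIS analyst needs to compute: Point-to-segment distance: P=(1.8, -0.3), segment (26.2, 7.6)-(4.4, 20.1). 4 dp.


Project P onto AB: t = 0.6859 (clamped to [0,1])
Closest point on segment: (11.2463, 16.1744)
Distance: 18.9905

18.9905


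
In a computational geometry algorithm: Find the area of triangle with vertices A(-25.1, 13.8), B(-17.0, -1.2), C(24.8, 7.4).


Area = |x_A(y_B-y_C) + x_B(y_C-y_A) + x_C(y_A-y_B)|/2
= |215.86 + 108.8 + 372|/2
= 696.66/2 = 348.33

348.33


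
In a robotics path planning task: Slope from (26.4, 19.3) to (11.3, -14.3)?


slope = (y2-y1)/(x2-x1) = ((-14.3)-19.3)/(11.3-26.4) = (-33.6)/(-15.1) = 2.2252

2.2252


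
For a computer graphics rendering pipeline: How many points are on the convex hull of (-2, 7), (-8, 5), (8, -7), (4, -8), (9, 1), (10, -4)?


Convex hull vertices (CCW): (-8, 5), (4, -8), (8, -7), (10, -4), (9, 1), (-2, 7)
Count = 6

6


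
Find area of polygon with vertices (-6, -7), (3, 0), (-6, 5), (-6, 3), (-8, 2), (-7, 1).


Shoelace sum: ((-6)*0 - 3*(-7)) + (3*5 - (-6)*0) + ((-6)*3 - (-6)*5) + ((-6)*2 - (-8)*3) + ((-8)*1 - (-7)*2) + ((-7)*(-7) - (-6)*1)
= 121
Area = |121|/2 = 60.5

60.5


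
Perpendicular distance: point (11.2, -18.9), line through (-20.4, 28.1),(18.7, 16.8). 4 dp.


|cross product| = 1480.62
|line direction| = sqrt(1656.5) = 40.7001
Distance = 1480.62/sqrt(1656.5) = 36.3788

36.3788


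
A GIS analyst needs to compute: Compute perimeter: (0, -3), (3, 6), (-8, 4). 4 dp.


Sides: (0, -3)->(3, 6): sqrt(90) = 9.486833, (3, 6)->(-8, 4): sqrt(125) = 11.18034, (-8, 4)->(0, -3): sqrt(113) = 10.630146
Sum = 31.297319
Perimeter = 31.2973

31.2973


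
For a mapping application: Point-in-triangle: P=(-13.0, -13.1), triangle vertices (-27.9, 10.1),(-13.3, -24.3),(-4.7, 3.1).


Cross products: AB x AP = 173.84, BC x BP = 88.1, CA x CP = 433.94
All same sign? yes

Yes, inside


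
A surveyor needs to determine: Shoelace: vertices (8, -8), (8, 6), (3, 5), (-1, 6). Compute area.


Shoelace sum: (8*6 - 8*(-8)) + (8*5 - 3*6) + (3*6 - (-1)*5) + ((-1)*(-8) - 8*6)
= 117
Area = |117|/2 = 58.5

58.5


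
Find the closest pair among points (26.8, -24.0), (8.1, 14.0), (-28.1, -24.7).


d(P0,P1) = 42.352, d(P0,P2) = 54.9045, d(P1,P2) = 52.9918
Closest: P0 and P1

Closest pair: (26.8, -24.0) and (8.1, 14.0), distance = 42.352


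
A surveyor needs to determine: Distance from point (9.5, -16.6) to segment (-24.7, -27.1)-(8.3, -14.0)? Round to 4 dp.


Project P onto AB: t = 1 (clamped to [0,1])
Closest point on segment: (8.3, -14)
Distance: 2.8636

2.8636


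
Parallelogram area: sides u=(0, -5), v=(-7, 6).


|u x v| = |0*6 - (-5)*(-7)|
= |0 - 35| = 35

35


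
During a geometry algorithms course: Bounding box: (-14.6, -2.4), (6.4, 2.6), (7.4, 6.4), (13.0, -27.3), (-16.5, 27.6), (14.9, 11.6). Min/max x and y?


x range: [-16.5, 14.9]
y range: [-27.3, 27.6]
Bounding box: (-16.5,-27.3) to (14.9,27.6)

(-16.5,-27.3) to (14.9,27.6)


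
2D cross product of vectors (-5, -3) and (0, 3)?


u x v = u_x*v_y - u_y*v_x = (-5)*3 - (-3)*0
= (-15) - 0 = -15

-15


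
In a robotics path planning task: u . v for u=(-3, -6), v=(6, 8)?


u . v = u_x*v_x + u_y*v_y = (-3)*6 + (-6)*8
= (-18) + (-48) = -66

-66


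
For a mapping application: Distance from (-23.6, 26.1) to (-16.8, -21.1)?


dx=6.8, dy=-47.2
d^2 = 6.8^2 + (-47.2)^2 = 2274.08
d = sqrt(2274.08) = 47.6873

47.6873


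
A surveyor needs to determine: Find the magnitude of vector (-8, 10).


|u| = sqrt((-8)^2 + 10^2) = sqrt(164) = 12.8062

12.8062


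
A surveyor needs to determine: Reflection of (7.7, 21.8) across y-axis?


Reflection over y-axis: (x,y) -> (-x,y)
(7.7, 21.8) -> (-7.7, 21.8)

(-7.7, 21.8)


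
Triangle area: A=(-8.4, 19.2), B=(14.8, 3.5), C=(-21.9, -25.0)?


Area = |x_A(y_B-y_C) + x_B(y_C-y_A) + x_C(y_A-y_B)|/2
= |(-239.4) + (-654.16) + (-343.83)|/2
= 1237.39/2 = 618.695

618.695


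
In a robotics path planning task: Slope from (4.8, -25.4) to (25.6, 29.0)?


slope = (y2-y1)/(x2-x1) = (29-(-25.4))/(25.6-4.8) = 54.4/20.8 = 2.6154

2.6154


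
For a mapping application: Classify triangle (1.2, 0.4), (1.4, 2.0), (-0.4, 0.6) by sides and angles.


Side lengths squared: AB^2=2.6, BC^2=5.2, CA^2=2.6
Sorted: [2.6, 2.6, 5.2]
By sides: Isosceles, By angles: Right

Isosceles, Right


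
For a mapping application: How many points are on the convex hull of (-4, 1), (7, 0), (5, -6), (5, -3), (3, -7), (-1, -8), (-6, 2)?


Convex hull vertices (CCW): (-6, 2), (-1, -8), (3, -7), (5, -6), (7, 0)
Count = 5

5


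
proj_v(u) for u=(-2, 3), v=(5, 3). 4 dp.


u.v = -1, |v| = sqrt(34) = 5.831
Scalar projection = u.v / |v| = -1 / sqrt(34) = -0.1715

-0.1715


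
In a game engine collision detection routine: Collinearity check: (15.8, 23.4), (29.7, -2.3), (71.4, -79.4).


Cross product: (29.7-15.8)*((-79.4)-23.4) - ((-2.3)-23.4)*(71.4-15.8)
= 0

Yes, collinear


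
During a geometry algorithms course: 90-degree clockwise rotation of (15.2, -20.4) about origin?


90° CW: (x,y) -> (y, -x)
(15.2,-20.4) -> (-20.4, -15.2)

(-20.4, -15.2)


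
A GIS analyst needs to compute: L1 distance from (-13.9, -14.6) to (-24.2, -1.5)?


|(-13.9)-(-24.2)| + |(-14.6)-(-1.5)| = 10.3 + 13.1 = 23.4

23.4


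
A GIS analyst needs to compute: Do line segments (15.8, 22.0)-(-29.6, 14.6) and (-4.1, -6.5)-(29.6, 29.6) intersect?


Cross products: d1=242.06, d2=1631.62, d3=1146.64, d4=-242.92
d1*d2 < 0 and d3*d4 < 0? no

No, they don't intersect


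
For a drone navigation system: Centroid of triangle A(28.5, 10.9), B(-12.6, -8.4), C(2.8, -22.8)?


Centroid = ((x_A+x_B+x_C)/3, (y_A+y_B+y_C)/3)
= ((28.5+(-12.6)+2.8)/3, (10.9+(-8.4)+(-22.8))/3)
= (6.2333, -6.7667)

(6.2333, -6.7667)


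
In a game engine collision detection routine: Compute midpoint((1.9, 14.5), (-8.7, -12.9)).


M = ((1.9+(-8.7))/2, (14.5+(-12.9))/2)
= (-3.4, 0.8)

(-3.4, 0.8)


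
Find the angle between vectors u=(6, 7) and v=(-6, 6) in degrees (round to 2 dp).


u.v = 6, |u| = sqrt(85) = 9.2195, |v| = sqrt(72) = 8.4853
cos(theta) = u.v/(|u||v|) = 6/sqrt(6120) = 0.076696
theta = acos(0.076696) = 85.6 degrees

85.6 degrees


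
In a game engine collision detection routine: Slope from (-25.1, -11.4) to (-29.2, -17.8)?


slope = (y2-y1)/(x2-x1) = ((-17.8)-(-11.4))/((-29.2)-(-25.1)) = (-6.4)/(-4.1) = 1.561

1.561


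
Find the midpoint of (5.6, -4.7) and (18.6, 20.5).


M = ((5.6+18.6)/2, ((-4.7)+20.5)/2)
= (12.1, 7.9)

(12.1, 7.9)


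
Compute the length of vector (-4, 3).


|u| = sqrt((-4)^2 + 3^2) = sqrt(25) = 5

5


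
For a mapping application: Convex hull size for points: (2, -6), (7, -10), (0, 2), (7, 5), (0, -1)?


Convex hull vertices (CCW): (0, -1), (2, -6), (7, -10), (7, 5), (0, 2)
Count = 5

5


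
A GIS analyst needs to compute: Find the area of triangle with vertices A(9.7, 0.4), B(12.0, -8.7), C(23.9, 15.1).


Area = |x_A(y_B-y_C) + x_B(y_C-y_A) + x_C(y_A-y_B)|/2
= |(-230.86) + 176.4 + 217.49|/2
= 163.03/2 = 81.515

81.515


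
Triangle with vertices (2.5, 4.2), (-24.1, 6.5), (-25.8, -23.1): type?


Side lengths squared: AB^2=712.85, BC^2=879.05, CA^2=1546.18
Sorted: [712.85, 879.05, 1546.18]
By sides: Scalene, By angles: Acute

Scalene, Acute


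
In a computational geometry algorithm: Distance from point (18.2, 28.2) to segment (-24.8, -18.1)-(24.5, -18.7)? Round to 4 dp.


Project P onto AB: t = 0.8607 (clamped to [0,1])
Closest point on segment: (17.6302, -18.6164)
Distance: 46.8199

46.8199


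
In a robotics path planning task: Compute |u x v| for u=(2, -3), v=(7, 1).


|u x v| = |2*1 - (-3)*7|
= |2 - (-21)| = 23

23


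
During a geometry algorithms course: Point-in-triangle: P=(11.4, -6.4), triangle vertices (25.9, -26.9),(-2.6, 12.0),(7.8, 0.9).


Cross products: AB x AP = -20.2, BC x BP = -35.96, CA x CP = -32.05
All same sign? yes

Yes, inside


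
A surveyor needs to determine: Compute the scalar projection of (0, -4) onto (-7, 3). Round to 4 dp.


u.v = -12, |v| = sqrt(58) = 7.6158
Scalar projection = u.v / |v| = -12 / sqrt(58) = -1.5757

-1.5757


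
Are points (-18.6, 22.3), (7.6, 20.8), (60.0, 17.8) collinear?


Cross product: (7.6-(-18.6))*(17.8-22.3) - (20.8-22.3)*(60-(-18.6))
= 0

Yes, collinear


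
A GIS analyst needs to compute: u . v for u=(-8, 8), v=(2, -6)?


u . v = u_x*v_x + u_y*v_y = (-8)*2 + 8*(-6)
= (-16) + (-48) = -64

-64


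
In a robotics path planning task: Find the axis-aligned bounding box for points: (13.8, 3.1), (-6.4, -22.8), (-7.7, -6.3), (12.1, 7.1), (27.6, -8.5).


x range: [-7.7, 27.6]
y range: [-22.8, 7.1]
Bounding box: (-7.7,-22.8) to (27.6,7.1)

(-7.7,-22.8) to (27.6,7.1)


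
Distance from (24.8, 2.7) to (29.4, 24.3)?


dx=4.6, dy=21.6
d^2 = 4.6^2 + 21.6^2 = 487.72
d = sqrt(487.72) = 22.0844

22.0844


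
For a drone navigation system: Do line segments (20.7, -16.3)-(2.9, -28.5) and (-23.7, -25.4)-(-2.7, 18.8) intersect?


Cross products: d1=-1771.38, d2=-1240.82, d3=-379.7, d4=-910.26
d1*d2 < 0 and d3*d4 < 0? no

No, they don't intersect


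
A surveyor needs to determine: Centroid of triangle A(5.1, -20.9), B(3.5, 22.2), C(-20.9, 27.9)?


Centroid = ((x_A+x_B+x_C)/3, (y_A+y_B+y_C)/3)
= ((5.1+3.5+(-20.9))/3, ((-20.9)+22.2+27.9)/3)
= (-4.1, 9.7333)

(-4.1, 9.7333)


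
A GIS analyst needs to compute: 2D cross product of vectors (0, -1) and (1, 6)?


u x v = u_x*v_y - u_y*v_x = 0*6 - (-1)*1
= 0 - (-1) = 1

1


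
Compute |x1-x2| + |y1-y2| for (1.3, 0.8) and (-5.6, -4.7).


|1.3-(-5.6)| + |0.8-(-4.7)| = 6.9 + 5.5 = 12.4

12.4


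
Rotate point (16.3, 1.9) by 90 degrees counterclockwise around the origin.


90° CCW: (x,y) -> (-y, x)
(16.3,1.9) -> (-1.9, 16.3)

(-1.9, 16.3)


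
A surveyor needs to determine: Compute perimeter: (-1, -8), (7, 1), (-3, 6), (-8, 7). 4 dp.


Sides: (-1, -8)->(7, 1): sqrt(145) = 12.041595, (7, 1)->(-3, 6): sqrt(125) = 11.18034, (-3, 6)->(-8, 7): sqrt(26) = 5.09902, (-8, 7)->(-1, -8): sqrt(274) = 16.552945
Sum = 44.8739
Perimeter = 44.8739

44.8739


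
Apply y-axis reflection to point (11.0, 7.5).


Reflection over y-axis: (x,y) -> (-x,y)
(11, 7.5) -> (-11, 7.5)

(-11, 7.5)


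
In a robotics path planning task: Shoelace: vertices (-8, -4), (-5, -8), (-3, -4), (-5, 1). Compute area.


Shoelace sum: ((-8)*(-8) - (-5)*(-4)) + ((-5)*(-4) - (-3)*(-8)) + ((-3)*1 - (-5)*(-4)) + ((-5)*(-4) - (-8)*1)
= 45
Area = |45|/2 = 22.5

22.5


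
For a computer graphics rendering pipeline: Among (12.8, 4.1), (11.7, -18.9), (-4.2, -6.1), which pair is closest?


d(P0,P1) = 23.0263, d(P0,P2) = 19.8252, d(P1,P2) = 20.412
Closest: P0 and P2

Closest pair: (12.8, 4.1) and (-4.2, -6.1), distance = 19.8252


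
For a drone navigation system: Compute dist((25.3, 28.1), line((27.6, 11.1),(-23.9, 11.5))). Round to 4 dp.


|cross product| = 874.58
|line direction| = sqrt(2652.41) = 51.5016
Distance = 874.58/sqrt(2652.41) = 16.9816

16.9816


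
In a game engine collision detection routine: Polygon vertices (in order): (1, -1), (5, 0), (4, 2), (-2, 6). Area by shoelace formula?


Shoelace sum: (1*0 - 5*(-1)) + (5*2 - 4*0) + (4*6 - (-2)*2) + ((-2)*(-1) - 1*6)
= 39
Area = |39|/2 = 19.5

19.5


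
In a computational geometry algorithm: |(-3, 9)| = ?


|u| = sqrt((-3)^2 + 9^2) = sqrt(90) = 9.4868

9.4868


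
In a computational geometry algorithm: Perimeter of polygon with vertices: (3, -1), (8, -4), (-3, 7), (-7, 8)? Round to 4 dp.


Sides: (3, -1)->(8, -4): sqrt(34) = 5.830952, (8, -4)->(-3, 7): sqrt(242) = 15.556349, (-3, 7)->(-7, 8): sqrt(17) = 4.123106, (-7, 8)->(3, -1): sqrt(181) = 13.453624
Sum = 38.964031
Perimeter = 38.964

38.964


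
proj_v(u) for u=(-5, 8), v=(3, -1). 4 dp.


u.v = -23, |v| = sqrt(10) = 3.1623
Scalar projection = u.v / |v| = -23 / sqrt(10) = -7.2732

-7.2732


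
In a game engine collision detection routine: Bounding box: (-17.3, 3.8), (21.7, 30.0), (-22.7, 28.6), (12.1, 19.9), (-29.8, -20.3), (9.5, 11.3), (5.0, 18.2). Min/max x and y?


x range: [-29.8, 21.7]
y range: [-20.3, 30]
Bounding box: (-29.8,-20.3) to (21.7,30)

(-29.8,-20.3) to (21.7,30)


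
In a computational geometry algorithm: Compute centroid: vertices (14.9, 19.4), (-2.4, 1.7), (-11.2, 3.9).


Centroid = ((x_A+x_B+x_C)/3, (y_A+y_B+y_C)/3)
= ((14.9+(-2.4)+(-11.2))/3, (19.4+1.7+3.9)/3)
= (0.4333, 8.3333)

(0.4333, 8.3333)


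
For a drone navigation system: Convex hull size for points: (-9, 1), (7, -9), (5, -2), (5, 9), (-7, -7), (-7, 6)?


Convex hull vertices (CCW): (-9, 1), (-7, -7), (7, -9), (5, 9), (-7, 6)
Count = 5

5


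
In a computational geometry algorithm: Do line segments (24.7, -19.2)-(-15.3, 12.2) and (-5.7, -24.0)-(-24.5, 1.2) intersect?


Cross products: d1=-856.32, d2=-438.64, d3=1146.56, d4=728.88
d1*d2 < 0 and d3*d4 < 0? no

No, they don't intersect


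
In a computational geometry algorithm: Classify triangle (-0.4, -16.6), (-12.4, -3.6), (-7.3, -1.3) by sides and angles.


Side lengths squared: AB^2=313, BC^2=31.3, CA^2=281.7
Sorted: [31.3, 281.7, 313]
By sides: Scalene, By angles: Right

Scalene, Right


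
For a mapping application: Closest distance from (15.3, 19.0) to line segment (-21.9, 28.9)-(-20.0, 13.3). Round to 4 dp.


Project P onto AB: t = 0.9115 (clamped to [0,1])
Closest point on segment: (-20.1681, 14.6802)
Distance: 35.7302

35.7302


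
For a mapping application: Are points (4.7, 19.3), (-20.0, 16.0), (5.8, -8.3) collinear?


Cross product: ((-20)-4.7)*((-8.3)-19.3) - (16-19.3)*(5.8-4.7)
= 685.35

No, not collinear


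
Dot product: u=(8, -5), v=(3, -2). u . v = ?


u . v = u_x*v_x + u_y*v_y = 8*3 + (-5)*(-2)
= 24 + 10 = 34

34


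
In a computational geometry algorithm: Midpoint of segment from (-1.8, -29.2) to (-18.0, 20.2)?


M = (((-1.8)+(-18))/2, ((-29.2)+20.2)/2)
= (-9.9, -4.5)

(-9.9, -4.5)


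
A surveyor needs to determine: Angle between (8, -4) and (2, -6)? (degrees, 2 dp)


u.v = 40, |u| = sqrt(80) = 8.9443, |v| = sqrt(40) = 6.3246
cos(theta) = u.v/(|u||v|) = 40/sqrt(3200) = 0.707107
theta = acos(0.707107) = 45 degrees

45 degrees


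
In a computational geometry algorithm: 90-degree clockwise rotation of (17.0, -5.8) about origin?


90° CW: (x,y) -> (y, -x)
(17,-5.8) -> (-5.8, -17)

(-5.8, -17)


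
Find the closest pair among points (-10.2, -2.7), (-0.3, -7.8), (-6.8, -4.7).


d(P0,P1) = 11.1364, d(P0,P2) = 3.9446, d(P1,P2) = 7.2014
Closest: P0 and P2

Closest pair: (-10.2, -2.7) and (-6.8, -4.7), distance = 3.9446


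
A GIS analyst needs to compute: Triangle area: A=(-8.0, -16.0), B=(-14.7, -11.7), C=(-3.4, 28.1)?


Area = |x_A(y_B-y_C) + x_B(y_C-y_A) + x_C(y_A-y_B)|/2
= |318.4 + (-648.27) + 14.62|/2
= 315.25/2 = 157.625

157.625


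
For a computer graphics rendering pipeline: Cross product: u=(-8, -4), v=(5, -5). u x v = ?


u x v = u_x*v_y - u_y*v_x = (-8)*(-5) - (-4)*5
= 40 - (-20) = 60

60


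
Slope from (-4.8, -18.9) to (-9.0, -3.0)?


slope = (y2-y1)/(x2-x1) = ((-3)-(-18.9))/((-9)-(-4.8)) = 15.9/(-4.2) = -3.7857

-3.7857


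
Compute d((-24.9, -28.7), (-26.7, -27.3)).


dx=-1.8, dy=1.4
d^2 = (-1.8)^2 + 1.4^2 = 5.2
d = sqrt(5.2) = 2.2804

2.2804


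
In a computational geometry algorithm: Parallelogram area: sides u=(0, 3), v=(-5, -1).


|u x v| = |0*(-1) - 3*(-5)|
= |0 - (-15)| = 15

15


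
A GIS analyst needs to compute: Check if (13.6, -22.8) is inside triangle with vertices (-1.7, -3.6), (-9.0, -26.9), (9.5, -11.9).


Cross products: AB x AP = 496.65, BC x BP = -263.15, CA x CP = 88.05
All same sign? no

No, outside


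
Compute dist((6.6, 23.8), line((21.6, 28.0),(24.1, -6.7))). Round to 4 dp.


|cross product| = 531
|line direction| = sqrt(1210.34) = 34.7899
Distance = 531/sqrt(1210.34) = 15.263

15.263


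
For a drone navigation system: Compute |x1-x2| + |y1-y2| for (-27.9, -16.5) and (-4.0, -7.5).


|(-27.9)-(-4)| + |(-16.5)-(-7.5)| = 23.9 + 9 = 32.9

32.9


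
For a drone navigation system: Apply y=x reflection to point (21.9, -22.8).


Reflection over y=x: (x,y) -> (y,x)
(21.9, -22.8) -> (-22.8, 21.9)

(-22.8, 21.9)


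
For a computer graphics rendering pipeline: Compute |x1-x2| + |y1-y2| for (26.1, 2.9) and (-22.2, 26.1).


|26.1-(-22.2)| + |2.9-26.1| = 48.3 + 23.2 = 71.5

71.5


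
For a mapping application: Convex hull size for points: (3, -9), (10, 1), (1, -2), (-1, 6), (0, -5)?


Convex hull vertices (CCW): (-1, 6), (0, -5), (3, -9), (10, 1)
Count = 4

4


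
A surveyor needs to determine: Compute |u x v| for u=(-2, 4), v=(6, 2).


|u x v| = |(-2)*2 - 4*6|
= |(-4) - 24| = 28

28


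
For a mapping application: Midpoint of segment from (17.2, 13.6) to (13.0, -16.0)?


M = ((17.2+13)/2, (13.6+(-16))/2)
= (15.1, -1.2)

(15.1, -1.2)


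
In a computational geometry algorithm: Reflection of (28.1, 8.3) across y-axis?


Reflection over y-axis: (x,y) -> (-x,y)
(28.1, 8.3) -> (-28.1, 8.3)

(-28.1, 8.3)


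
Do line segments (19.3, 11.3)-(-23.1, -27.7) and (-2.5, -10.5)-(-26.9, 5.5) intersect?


Cross products: d1=-880.72, d2=749.28, d3=74.12, d4=-1555.88
d1*d2 < 0 and d3*d4 < 0? yes

Yes, they intersect


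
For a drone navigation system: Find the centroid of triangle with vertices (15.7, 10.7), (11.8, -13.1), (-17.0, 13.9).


Centroid = ((x_A+x_B+x_C)/3, (y_A+y_B+y_C)/3)
= ((15.7+11.8+(-17))/3, (10.7+(-13.1)+13.9)/3)
= (3.5, 3.8333)

(3.5, 3.8333)


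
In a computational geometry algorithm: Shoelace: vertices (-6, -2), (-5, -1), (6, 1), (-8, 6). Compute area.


Shoelace sum: ((-6)*(-1) - (-5)*(-2)) + ((-5)*1 - 6*(-1)) + (6*6 - (-8)*1) + ((-8)*(-2) - (-6)*6)
= 93
Area = |93|/2 = 46.5

46.5


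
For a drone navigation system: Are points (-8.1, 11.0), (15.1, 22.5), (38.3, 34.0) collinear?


Cross product: (15.1-(-8.1))*(34-11) - (22.5-11)*(38.3-(-8.1))
= 0

Yes, collinear


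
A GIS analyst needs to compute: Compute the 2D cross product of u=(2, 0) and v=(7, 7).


u x v = u_x*v_y - u_y*v_x = 2*7 - 0*7
= 14 - 0 = 14

14


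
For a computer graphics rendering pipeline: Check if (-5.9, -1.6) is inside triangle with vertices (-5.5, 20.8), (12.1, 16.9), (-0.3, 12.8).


Cross products: AB x AP = -395.8, BC x BP = 155.6, CA x CP = 119.68
All same sign? no

No, outside


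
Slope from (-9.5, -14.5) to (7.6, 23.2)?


slope = (y2-y1)/(x2-x1) = (23.2-(-14.5))/(7.6-(-9.5)) = 37.7/17.1 = 2.2047

2.2047


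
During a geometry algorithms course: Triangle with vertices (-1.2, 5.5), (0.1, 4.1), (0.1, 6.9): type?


Side lengths squared: AB^2=3.65, BC^2=7.84, CA^2=3.65
Sorted: [3.65, 3.65, 7.84]
By sides: Isosceles, By angles: Obtuse

Isosceles, Obtuse


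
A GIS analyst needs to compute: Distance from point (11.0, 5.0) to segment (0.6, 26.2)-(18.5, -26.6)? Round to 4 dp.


Project P onto AB: t = 0.42 (clamped to [0,1])
Closest point on segment: (8.1183, 4.0231)
Distance: 3.0428

3.0428


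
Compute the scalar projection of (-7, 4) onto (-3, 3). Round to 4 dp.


u.v = 33, |v| = sqrt(18) = 4.2426
Scalar projection = u.v / |v| = 33 / sqrt(18) = 7.7782

7.7782


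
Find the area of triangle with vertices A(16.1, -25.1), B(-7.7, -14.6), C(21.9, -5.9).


Area = |x_A(y_B-y_C) + x_B(y_C-y_A) + x_C(y_A-y_B)|/2
= |(-140.07) + (-147.84) + (-229.95)|/2
= 517.86/2 = 258.93

258.93


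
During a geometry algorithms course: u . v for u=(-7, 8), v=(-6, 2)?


u . v = u_x*v_x + u_y*v_y = (-7)*(-6) + 8*2
= 42 + 16 = 58

58


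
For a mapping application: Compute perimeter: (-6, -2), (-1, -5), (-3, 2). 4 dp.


Sides: (-6, -2)->(-1, -5): sqrt(34) = 5.830952, (-1, -5)->(-3, 2): sqrt(53) = 7.28011, (-3, 2)->(-6, -2): sqrt(25) = 5
Sum = 18.111062
Perimeter = 18.1111

18.1111


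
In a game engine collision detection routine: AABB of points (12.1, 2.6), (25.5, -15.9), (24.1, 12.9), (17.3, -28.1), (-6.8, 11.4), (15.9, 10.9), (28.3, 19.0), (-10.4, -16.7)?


x range: [-10.4, 28.3]
y range: [-28.1, 19]
Bounding box: (-10.4,-28.1) to (28.3,19)

(-10.4,-28.1) to (28.3,19)


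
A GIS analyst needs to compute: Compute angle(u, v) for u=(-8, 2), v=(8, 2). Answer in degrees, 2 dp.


u.v = -60, |u| = sqrt(68) = 8.2462, |v| = sqrt(68) = 8.2462
cos(theta) = u.v/(|u||v|) = -60/sqrt(4624) = -0.882353
theta = acos(-0.882353) = 151.93 degrees

151.93 degrees


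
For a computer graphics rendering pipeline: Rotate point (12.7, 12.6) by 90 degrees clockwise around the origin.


90° CW: (x,y) -> (y, -x)
(12.7,12.6) -> (12.6, -12.7)

(12.6, -12.7)


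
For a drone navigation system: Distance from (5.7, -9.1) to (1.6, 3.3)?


dx=-4.1, dy=12.4
d^2 = (-4.1)^2 + 12.4^2 = 170.57
d = sqrt(170.57) = 13.0602

13.0602


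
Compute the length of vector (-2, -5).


|u| = sqrt((-2)^2 + (-5)^2) = sqrt(29) = 5.3852

5.3852


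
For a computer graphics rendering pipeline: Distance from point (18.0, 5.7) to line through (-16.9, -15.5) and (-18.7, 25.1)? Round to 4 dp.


|cross product| = 1455.1
|line direction| = sqrt(1651.6) = 40.6399
Distance = 1455.1/sqrt(1651.6) = 35.8047

35.8047


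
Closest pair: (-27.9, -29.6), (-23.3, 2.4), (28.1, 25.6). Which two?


d(P0,P1) = 32.3289, d(P0,P2) = 78.6323, d(P1,P2) = 56.3933
Closest: P0 and P1

Closest pair: (-27.9, -29.6) and (-23.3, 2.4), distance = 32.3289


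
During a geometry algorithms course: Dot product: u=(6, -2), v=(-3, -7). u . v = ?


u . v = u_x*v_x + u_y*v_y = 6*(-3) + (-2)*(-7)
= (-18) + 14 = -4

-4


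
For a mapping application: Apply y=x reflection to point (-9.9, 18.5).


Reflection over y=x: (x,y) -> (y,x)
(-9.9, 18.5) -> (18.5, -9.9)

(18.5, -9.9)


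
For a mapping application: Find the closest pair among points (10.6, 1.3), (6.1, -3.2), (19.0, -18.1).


d(P0,P1) = 6.364, d(P0,P2) = 21.1405, d(P1,P2) = 19.7084
Closest: P0 and P1

Closest pair: (10.6, 1.3) and (6.1, -3.2), distance = 6.364
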